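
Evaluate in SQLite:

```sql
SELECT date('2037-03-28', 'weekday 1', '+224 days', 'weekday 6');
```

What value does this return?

2037-11-14

`weekday 1` advances to the next Monday; 2037-03-28 is a Saturday, so it moves forward to 2037-03-30.
Applying '+224 days' to 2037-03-30: counting 224 days forward gives 2037-11-09.
`weekday 6` advances to the next Saturday; 2037-11-09 is a Monday, so it moves forward to 2037-11-14.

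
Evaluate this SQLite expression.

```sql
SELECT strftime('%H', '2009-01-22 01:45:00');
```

01

`%H` extracts the 2-digit hour (00-23): 01.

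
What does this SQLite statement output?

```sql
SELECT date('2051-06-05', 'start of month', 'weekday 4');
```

`start of month` rewinds 2051-06-05 to 2051-06-01.
`weekday 4` advances to the next Thursday; 2051-06-01 is already a Thursday, so it stays at 2051-06-01.

2051-06-01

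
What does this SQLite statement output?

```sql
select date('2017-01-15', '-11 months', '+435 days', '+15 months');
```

2018-07-25

Adding -11 months to 2017-01-15 gives 2016-02-15.
Applying '+435 days' to 2016-02-15: counting 435 days forward gives 2017-04-25.
Adding +15 months to 2017-04-25 gives 2018-07-25.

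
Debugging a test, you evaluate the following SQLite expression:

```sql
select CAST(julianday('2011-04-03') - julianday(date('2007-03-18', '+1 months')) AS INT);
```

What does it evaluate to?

1446

Adding +1 month to 2007-03-18 gives 2007-04-18.
12 days remain in April 2007 after the 18th (30 − 18).
Full months from May 2007 through March 2011 contribute their day counts.
Then 3 days into April 2011.
Total: 12 + 31 + 30 + 31 + 31 + 30 + 31 + 30 + 31 + 31 + 29 + 31 + 30 + 31 + 30 + 31 + 31 + 30 + 31 + 30 + 31 + 31 + 28 + 31 + 30 + 31 + 30 + 31 + 31 + 30 + 31 + 30 + 31 + 31 + 28 + 31 + 30 + 31 + 30 + 31 + 31 + 30 + 31 + 30 + 31 + 31 + 28 + 31 + 3 = 1446.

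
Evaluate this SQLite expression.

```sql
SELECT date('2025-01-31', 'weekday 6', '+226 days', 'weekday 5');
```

2025-09-19

`weekday 6` advances to the next Saturday; 2025-01-31 is a Friday, so it moves forward to 2025-02-01.
Applying '+226 days' to 2025-02-01: counting 226 days forward gives 2025-09-15.
`weekday 5` advances to the next Friday; 2025-09-15 is a Monday, so it moves forward to 2025-09-19.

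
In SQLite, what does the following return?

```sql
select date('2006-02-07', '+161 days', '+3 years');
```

Applying '+161 days' to 2006-02-07: counting 161 days forward gives 2006-07-18.
Adding +3 years to 2006-07-18 gives 2009-07-18.

2009-07-18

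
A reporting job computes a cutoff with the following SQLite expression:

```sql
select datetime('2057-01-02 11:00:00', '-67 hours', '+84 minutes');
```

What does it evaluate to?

2056-12-30 17:24:00

-67 hours from 2057-01-02 11:00:00 is 2056-12-30 16:00:00 (crosses midnight).
84 minutes = 1h 24m; +84 minutes from 2056-12-30 16:00:00 is 2056-12-30 17:24:00.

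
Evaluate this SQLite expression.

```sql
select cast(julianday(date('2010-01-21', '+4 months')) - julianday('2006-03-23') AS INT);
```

Adding +4 months to 2010-01-21 gives 2010-05-21.
8 days remain in March 2006 after the 23rd (31 − 23).
Full months from April 2006 through April 2010 contribute their day counts.
Then 21 days into May 2010.
Total: 8 + 30 + 31 + 30 + 31 + 31 + 30 + 31 + 30 + 31 + 31 + 28 + 31 + 30 + 31 + 30 + 31 + 31 + 30 + 31 + 30 + 31 + 31 + 29 + 31 + 30 + 31 + 30 + 31 + 31 + 30 + 31 + 30 + 31 + 31 + 28 + 31 + 30 + 31 + 30 + 31 + 31 + 30 + 31 + 30 + 31 + 31 + 28 + 31 + 30 + 21 = 1520.

1520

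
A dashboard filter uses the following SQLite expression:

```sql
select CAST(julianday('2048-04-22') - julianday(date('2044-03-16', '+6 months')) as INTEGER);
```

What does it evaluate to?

1314

Adding +6 months to 2044-03-16 gives 2044-09-16.
14 days remain in September 2044 after the 16th (30 − 16).
Full months from October 2044 through March 2048 contribute their day counts.
Then 22 days into April 2048.
Total: 14 + 31 + 30 + 31 + 31 + 28 + 31 + 30 + 31 + 30 + 31 + 31 + 30 + 31 + 30 + 31 + 31 + 28 + 31 + 30 + 31 + 30 + 31 + 31 + 30 + 31 + 30 + 31 + 31 + 28 + 31 + 30 + 31 + 30 + 31 + 31 + 30 + 31 + 30 + 31 + 31 + 29 + 31 + 22 = 1314.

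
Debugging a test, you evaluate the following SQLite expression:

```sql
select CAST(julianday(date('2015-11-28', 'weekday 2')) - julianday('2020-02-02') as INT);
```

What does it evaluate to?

-1524

`weekday 2` advances to the next Tuesday; 2015-11-28 is a Saturday, so it moves forward to 2015-12-01.
30 days remain in December 2015 after the 1st (31 − 1).
Full months from January 2016 through January 2020 contribute their day counts.
Then 2 days into February 2020.
Total: 30 + 31 + 29 + 31 + 30 + 31 + 30 + 31 + 31 + 30 + 31 + 30 + 31 + 31 + 28 + 31 + 30 + 31 + 30 + 31 + 31 + 30 + 31 + 30 + 31 + 31 + 28 + 31 + 30 + 31 + 30 + 31 + 31 + 30 + 31 + 30 + 31 + 31 + 28 + 31 + 30 + 31 + 30 + 31 + 31 + 30 + 31 + 30 + 31 + 31 + 2 = 1524.
The subtraction is earlier − later, so the result is −1524 → -1524.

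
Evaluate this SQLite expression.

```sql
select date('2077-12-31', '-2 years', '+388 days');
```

2077-01-22

Adding -2 years to 2077-12-31 gives 2075-12-31.
Applying '+388 days' to 2075-12-31: counting 388 days forward gives 2077-01-22.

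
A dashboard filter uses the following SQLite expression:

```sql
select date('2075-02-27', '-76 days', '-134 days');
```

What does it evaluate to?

Applying '-76 days' to 2075-02-27: counting 76 days back gives 2074-12-13.
Applying '-134 days' to 2074-12-13: counting 134 days back gives 2074-08-01.

2074-08-01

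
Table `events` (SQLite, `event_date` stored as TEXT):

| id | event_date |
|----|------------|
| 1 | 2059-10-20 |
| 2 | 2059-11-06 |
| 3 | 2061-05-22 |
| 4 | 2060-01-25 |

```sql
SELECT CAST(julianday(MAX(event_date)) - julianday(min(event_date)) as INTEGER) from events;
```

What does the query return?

MIN = 2059-10-20, MAX = 2061-05-22.
11 days remain in October 2059 after the 20th (31 − 20).
Full months from November 2059 through April 2061 contribute their day counts.
Then 22 days into May 2061.
Total: 11 + 30 + 31 + 31 + 29 + 31 + 30 + 31 + 30 + 31 + 31 + 30 + 31 + 30 + 31 + 31 + 28 + 31 + 30 + 22 = 580.

580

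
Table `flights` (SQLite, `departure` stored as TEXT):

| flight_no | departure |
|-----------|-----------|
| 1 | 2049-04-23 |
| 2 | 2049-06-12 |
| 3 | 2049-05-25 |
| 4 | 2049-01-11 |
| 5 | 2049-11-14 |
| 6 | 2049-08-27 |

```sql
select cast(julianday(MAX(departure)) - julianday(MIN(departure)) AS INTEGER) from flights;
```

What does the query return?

307

MIN = 2049-01-11, MAX = 2049-11-14.
20 days remain in January 2049 after the 11th (31 − 11).
Full months from February 2049 through October 2049 contribute their day counts.
Then 14 days into November 2049.
Total: 20 + 28 + 31 + 30 + 31 + 30 + 31 + 31 + 30 + 31 + 14 = 307.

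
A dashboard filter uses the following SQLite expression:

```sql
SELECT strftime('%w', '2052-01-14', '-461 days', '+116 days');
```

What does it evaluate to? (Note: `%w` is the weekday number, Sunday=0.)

First apply '-461 days', '+116 days': 2052-01-14 → 2051-02-03.
2051-02-03 is a Friday; with Sunday=0 that is 5.

5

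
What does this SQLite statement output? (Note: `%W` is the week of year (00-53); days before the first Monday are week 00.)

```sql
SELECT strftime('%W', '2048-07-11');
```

2048-07-11 is a Saturday. SQLite's %W counts Mondays since the year started; the result is 27.

27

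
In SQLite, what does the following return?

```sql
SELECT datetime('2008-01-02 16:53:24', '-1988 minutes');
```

2008-01-01 07:45:24

1988 minutes = 33h 8m; -1988 minutes from 2008-01-02 16:53:24 is 2008-01-01 07:45:24 (crosses midnight).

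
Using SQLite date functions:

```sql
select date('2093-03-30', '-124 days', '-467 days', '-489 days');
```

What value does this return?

2090-04-15

Applying '-124 days' to 2093-03-30: counting 124 days back gives 2092-11-26.
Applying '-467 days' to 2092-11-26: counting 467 days back gives 2091-08-17.
Applying '-489 days' to 2091-08-17: counting 489 days back gives 2090-04-15.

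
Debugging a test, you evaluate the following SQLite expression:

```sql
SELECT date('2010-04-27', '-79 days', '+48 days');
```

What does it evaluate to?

2010-03-27

Applying '-79 days' to 2010-04-27: counting 79 days back gives 2010-02-07.
Applying '+48 days' to 2010-02-07: counting 48 days forward gives 2010-03-27.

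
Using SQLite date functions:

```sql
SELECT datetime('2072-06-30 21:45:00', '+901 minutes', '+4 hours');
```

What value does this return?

2072-07-01 16:46:00

901 minutes = 15h 1m; +901 minutes from 2072-06-30 21:45:00 is 2072-07-01 12:46:00 (crosses midnight).
+4 hours from 2072-07-01 12:46:00 is 2072-07-01 16:46:00.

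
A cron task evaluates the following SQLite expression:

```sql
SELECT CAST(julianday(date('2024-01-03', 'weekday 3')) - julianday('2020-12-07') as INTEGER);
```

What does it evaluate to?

1122

`weekday 3` advances to the next Wednesday; 2024-01-03 is already a Wednesday, so it stays at 2024-01-03.
24 days remain in December 2020 after the 7th (31 − 7).
Full months from January 2021 through December 2023 contribute their day counts.
Then 3 days into January 2024.
Total: 24 + 31 + 28 + 31 + 30 + 31 + 30 + 31 + 31 + 30 + 31 + 30 + 31 + 31 + 28 + 31 + 30 + 31 + 30 + 31 + 31 + 30 + 31 + 30 + 31 + 31 + 28 + 31 + 30 + 31 + 30 + 31 + 31 + 30 + 31 + 30 + 31 + 3 = 1122.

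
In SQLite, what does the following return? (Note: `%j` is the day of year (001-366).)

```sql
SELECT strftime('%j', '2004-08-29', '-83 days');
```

First apply '-83 days': 2004-08-29 → 2004-06-07.
Day-of-year for 2004-06-07: days since 2004-01-01 inclusive = 159, zero-padded to 159.

159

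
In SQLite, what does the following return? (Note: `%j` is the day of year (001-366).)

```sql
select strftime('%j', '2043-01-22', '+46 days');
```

068

First apply '+46 days': 2043-01-22 → 2043-03-09.
Day-of-year for 2043-03-09: days since 2043-01-01 inclusive = 68, zero-padded to 068.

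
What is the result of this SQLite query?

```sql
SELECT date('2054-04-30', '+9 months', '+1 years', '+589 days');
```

2057-09-10

Adding +9 months to 2054-04-30 gives 2055-01-30.
Adding +1 year to 2055-01-30 gives 2056-01-30.
Applying '+589 days' to 2056-01-30: counting 589 days forward gives 2057-09-10.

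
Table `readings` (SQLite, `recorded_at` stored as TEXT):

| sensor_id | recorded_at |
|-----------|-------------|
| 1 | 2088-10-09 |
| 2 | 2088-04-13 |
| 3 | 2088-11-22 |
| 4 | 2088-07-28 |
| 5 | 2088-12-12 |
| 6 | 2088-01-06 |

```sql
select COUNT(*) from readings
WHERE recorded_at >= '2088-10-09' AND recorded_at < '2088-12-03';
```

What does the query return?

Rows in [2088-10-09, 2088-12-03): 2088-10-09, 2088-11-22 → 2 rows.

2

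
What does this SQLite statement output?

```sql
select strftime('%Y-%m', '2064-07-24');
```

`%Y-%m` extracts the year-month: 2064-07.

2064-07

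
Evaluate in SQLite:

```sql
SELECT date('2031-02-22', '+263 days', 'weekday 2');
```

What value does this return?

Applying '+263 days' to 2031-02-22: counting 263 days forward gives 2031-11-12.
`weekday 2` advances to the next Tuesday; 2031-11-12 is a Wednesday, so it moves forward to 2031-11-18.

2031-11-18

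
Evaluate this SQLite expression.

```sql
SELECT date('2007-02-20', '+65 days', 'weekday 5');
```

Applying '+65 days' to 2007-02-20: counting 65 days forward gives 2007-04-26.
`weekday 5` advances to the next Friday; 2007-04-26 is a Thursday, so it moves forward to 2007-04-27.

2007-04-27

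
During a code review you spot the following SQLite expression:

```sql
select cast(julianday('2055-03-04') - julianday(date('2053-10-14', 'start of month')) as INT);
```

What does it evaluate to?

`start of month` rewinds 2053-10-14 to 2053-10-01.
30 days remain in October 2053 after the 1st (31 − 1).
Full months from November 2053 through February 2055 contribute their day counts.
Then 4 days into March 2055.
Total: 30 + 30 + 31 + 31 + 28 + 31 + 30 + 31 + 30 + 31 + 31 + 30 + 31 + 30 + 31 + 31 + 28 + 4 = 519.

519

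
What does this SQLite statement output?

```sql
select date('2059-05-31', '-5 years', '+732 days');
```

Adding -5 years to 2059-05-31 gives 2054-05-31.
Applying '+732 days' to 2054-05-31: counting 732 days forward gives 2056-06-01.

2056-06-01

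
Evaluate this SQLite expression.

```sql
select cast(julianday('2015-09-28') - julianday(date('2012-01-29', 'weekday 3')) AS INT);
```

`weekday 3` advances to the next Wednesday; 2012-01-29 is a Sunday, so it moves forward to 2012-02-01.
28 days remain in February 2012 after the 1st (29 − 1).
Full months from March 2012 through August 2015 contribute their day counts.
Then 28 days into September 2015.
Total: 28 + 31 + 30 + 31 + 30 + 31 + 31 + 30 + 31 + 30 + 31 + 31 + 28 + 31 + 30 + 31 + 30 + 31 + 31 + 30 + 31 + 30 + 31 + 31 + 28 + 31 + 30 + 31 + 30 + 31 + 31 + 30 + 31 + 30 + 31 + 31 + 28 + 31 + 30 + 31 + 30 + 31 + 31 + 28 = 1335.

1335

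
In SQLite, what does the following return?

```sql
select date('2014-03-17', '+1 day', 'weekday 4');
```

2014-03-20

Advancing 1 more day within March lands on 2014-03-18.
`weekday 4` advances to the next Thursday; 2014-03-18 is a Tuesday, so it moves forward to 2014-03-20.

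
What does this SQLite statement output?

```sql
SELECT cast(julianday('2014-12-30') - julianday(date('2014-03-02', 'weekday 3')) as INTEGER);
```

`weekday 3` advances to the next Wednesday; 2014-03-02 is a Sunday, so it moves forward to 2014-03-05.
26 days remain in March 2014 after the 5th (31 − 5).
Full months from April 2014 through November 2014 contribute their day counts.
Then 30 days into December 2014.
Total: 26 + 30 + 31 + 30 + 31 + 31 + 30 + 31 + 30 + 30 = 300.

300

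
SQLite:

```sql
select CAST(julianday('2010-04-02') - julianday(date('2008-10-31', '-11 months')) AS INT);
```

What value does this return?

853

Adding -11 months to 2008-10-31 targets 2007-11-31. November 2007 has only 30 days, so SQLite normalizes the 1-day overflow forward to 2007-12-01.
30 days remain in December 2007 after the 1st (31 − 1).
Full months from January 2008 through March 2010 contribute their day counts.
Then 2 days into April 2010.
Total: 30 + 31 + 29 + 31 + 30 + 31 + 30 + 31 + 31 + 30 + 31 + 30 + 31 + 31 + 28 + 31 + 30 + 31 + 30 + 31 + 31 + 30 + 31 + 30 + 31 + 31 + 28 + 31 + 2 = 853.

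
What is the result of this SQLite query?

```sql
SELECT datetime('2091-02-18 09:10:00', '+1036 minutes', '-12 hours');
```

1036 minutes = 17h 16m; +1036 minutes from 2091-02-18 09:10:00 is 2091-02-19 02:26:00 (crosses midnight).
-12 hours from 2091-02-19 02:26:00 is 2091-02-18 14:26:00 (crosses midnight).

2091-02-18 14:26:00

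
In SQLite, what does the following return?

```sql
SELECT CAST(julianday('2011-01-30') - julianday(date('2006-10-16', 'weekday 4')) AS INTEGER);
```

`weekday 4` advances to the next Thursday; 2006-10-16 is a Monday, so it moves forward to 2006-10-19.
12 days remain in October 2006 after the 19th (31 − 19).
Full months from November 2006 through December 2010 contribute their day counts.
Then 30 days into January 2011.
Total: 12 + 30 + 31 + 31 + 28 + 31 + 30 + 31 + 30 + 31 + 31 + 30 + 31 + 30 + 31 + 31 + 29 + 31 + 30 + 31 + 30 + 31 + 31 + 30 + 31 + 30 + 31 + 31 + 28 + 31 + 30 + 31 + 30 + 31 + 31 + 30 + 31 + 30 + 31 + 31 + 28 + 31 + 30 + 31 + 30 + 31 + 31 + 30 + 31 + 30 + 31 + 30 = 1564.

1564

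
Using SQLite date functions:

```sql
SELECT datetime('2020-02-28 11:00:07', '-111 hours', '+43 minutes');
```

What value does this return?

-111 hours from 2020-02-28 11:00:07 is 2020-02-23 20:00:07 (crosses midnight).
+43 minutes from 2020-02-23 20:00:07 is 2020-02-23 20:43:07.

2020-02-23 20:43:07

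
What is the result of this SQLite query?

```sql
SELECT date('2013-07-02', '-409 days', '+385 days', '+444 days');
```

2014-08-26

Applying '-409 days' to 2013-07-02: counting 409 days back gives 2012-05-19.
Applying '+385 days' to 2012-05-19: counting 385 days forward gives 2013-06-08.
Applying '+444 days' to 2013-06-08: counting 444 days forward gives 2014-08-26.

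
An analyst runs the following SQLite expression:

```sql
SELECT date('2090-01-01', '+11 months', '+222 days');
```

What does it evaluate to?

Adding +11 months to 2090-01-01 gives 2090-12-01.
Applying '+222 days' to 2090-12-01: counting 222 days forward gives 2091-07-11.

2091-07-11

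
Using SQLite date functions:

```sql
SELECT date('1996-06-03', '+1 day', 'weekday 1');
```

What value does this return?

1996-06-10

Advancing 1 more day within June lands on 1996-06-04.
`weekday 1` advances to the next Monday; 1996-06-04 is a Tuesday, so it moves forward to 1996-06-10.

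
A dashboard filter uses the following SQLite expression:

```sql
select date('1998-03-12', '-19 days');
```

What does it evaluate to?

Going back 12 days from 1998-03-12 reaches 1998-02-28 (last day of February, 28 days).
Going back 7 days within February lands on 1998-02-21.

1998-02-21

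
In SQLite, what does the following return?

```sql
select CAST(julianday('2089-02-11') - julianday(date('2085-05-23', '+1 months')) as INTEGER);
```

Adding +1 month to 2085-05-23 gives 2085-06-23.
7 days remain in June 2085 after the 23rd (30 − 23).
Full months from July 2085 through January 2089 contribute their day counts.
Then 11 days into February 2089.
Total: 7 + 31 + 31 + 30 + 31 + 30 + 31 + 31 + 28 + 31 + 30 + 31 + 30 + 31 + 31 + 30 + 31 + 30 + 31 + 31 + 28 + 31 + 30 + 31 + 30 + 31 + 31 + 30 + 31 + 30 + 31 + 31 + 29 + 31 + 30 + 31 + 30 + 31 + 31 + 30 + 31 + 30 + 31 + 31 + 11 = 1329.

1329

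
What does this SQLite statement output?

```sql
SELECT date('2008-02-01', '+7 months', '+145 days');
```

Adding +7 months to 2008-02-01 gives 2008-09-01.
Applying '+145 days' to 2008-09-01: counting 145 days forward gives 2009-01-24.

2009-01-24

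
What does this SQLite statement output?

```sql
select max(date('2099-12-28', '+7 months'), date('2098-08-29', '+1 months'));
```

2100-07-28

date('2099-12-28', '+7 months') → 2100-07-28.
date('2098-08-29', '+1 months') → 2098-09-29.
Later of the two is 2100-07-28.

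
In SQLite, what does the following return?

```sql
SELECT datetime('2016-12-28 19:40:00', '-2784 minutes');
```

2784 minutes = 46h 24m; -2784 minutes from 2016-12-28 19:40:00 is 2016-12-26 21:16:00 (crosses midnight).

2016-12-26 21:16:00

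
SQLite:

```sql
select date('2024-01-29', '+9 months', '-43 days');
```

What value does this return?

Adding +9 months to 2024-01-29 gives 2024-10-29.
Applying '-43 days' to 2024-10-29: counting 43 days back gives 2024-09-16.

2024-09-16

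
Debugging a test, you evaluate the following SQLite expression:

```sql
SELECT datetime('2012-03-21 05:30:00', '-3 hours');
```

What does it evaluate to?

-3 hours from 2012-03-21 05:30:00 is 2012-03-21 02:30:00.

2012-03-21 02:30:00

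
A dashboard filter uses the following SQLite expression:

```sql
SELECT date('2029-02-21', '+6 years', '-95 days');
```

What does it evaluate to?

Adding +6 years to 2029-02-21 gives 2035-02-21.
Applying '-95 days' to 2035-02-21: counting 95 days back gives 2034-11-18.

2034-11-18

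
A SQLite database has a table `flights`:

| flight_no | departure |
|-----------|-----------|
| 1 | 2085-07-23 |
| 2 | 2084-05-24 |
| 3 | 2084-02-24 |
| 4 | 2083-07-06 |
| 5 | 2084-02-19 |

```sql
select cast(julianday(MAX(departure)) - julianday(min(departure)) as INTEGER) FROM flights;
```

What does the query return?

748

MIN = 2083-07-06, MAX = 2085-07-23.
25 days remain in July 2083 after the 6th (31 − 6).
Full months from August 2083 through June 2085 contribute their day counts.
Then 23 days into July 2085.
Total: 25 + 31 + 30 + 31 + 30 + 31 + 31 + 29 + 31 + 30 + 31 + 30 + 31 + 31 + 30 + 31 + 30 + 31 + 31 + 28 + 31 + 30 + 31 + 30 + 23 = 748.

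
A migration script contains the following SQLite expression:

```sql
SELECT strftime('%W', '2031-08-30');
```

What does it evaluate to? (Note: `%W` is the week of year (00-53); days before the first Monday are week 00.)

34

2031-08-30 is a Saturday. SQLite's %W counts Mondays since the year started; the result is 34.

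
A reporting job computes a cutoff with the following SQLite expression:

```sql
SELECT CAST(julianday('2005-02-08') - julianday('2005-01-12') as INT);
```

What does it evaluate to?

27

19 days remain in January 2005 after the 12th (31 − 12).
Then 8 days into February 2005.
Total: 19 + 8 = 27.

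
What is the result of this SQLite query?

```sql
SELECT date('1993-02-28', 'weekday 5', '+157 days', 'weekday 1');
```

`weekday 5` advances to the next Friday; 1993-02-28 is a Sunday, so it moves forward to 1993-03-05.
Applying '+157 days' to 1993-03-05: counting 157 days forward gives 1993-08-09.
`weekday 1` advances to the next Monday; 1993-08-09 is already a Monday, so it stays at 1993-08-09.

1993-08-09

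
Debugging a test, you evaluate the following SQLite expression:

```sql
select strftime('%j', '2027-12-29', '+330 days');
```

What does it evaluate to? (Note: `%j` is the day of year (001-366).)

First apply '+330 days': 2027-12-29 → 2028-11-23.
Day-of-year for 2028-11-23: days since 2028-01-01 inclusive = 328, zero-padded to 328.

328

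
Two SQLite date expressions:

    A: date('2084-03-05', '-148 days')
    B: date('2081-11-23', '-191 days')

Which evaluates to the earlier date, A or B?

B

A = 2083-10-09.
B = 2081-05-16.
B is earlier.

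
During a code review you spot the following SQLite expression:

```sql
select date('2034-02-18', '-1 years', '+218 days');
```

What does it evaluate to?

2033-09-24

Adding -1 year to 2034-02-18 gives 2033-02-18.
Applying '+218 days' to 2033-02-18: counting 218 days forward gives 2033-09-24.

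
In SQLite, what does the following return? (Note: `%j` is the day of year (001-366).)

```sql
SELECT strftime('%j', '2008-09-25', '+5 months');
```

056

First apply '+5 months': 2008-09-25 → 2009-02-25.
Day-of-year for 2009-02-25: days since 2009-01-01 inclusive = 56, zero-padded to 056.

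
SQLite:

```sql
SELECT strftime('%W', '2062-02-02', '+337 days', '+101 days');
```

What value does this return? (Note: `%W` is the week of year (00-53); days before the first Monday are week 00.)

First apply '+337 days', '+101 days': 2062-02-02 → 2063-04-16.
2063-04-16 is a Monday. SQLite's %W counts Mondays since the year started; the result is 16.

16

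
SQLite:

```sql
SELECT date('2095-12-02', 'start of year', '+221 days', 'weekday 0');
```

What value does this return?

2095-08-14

`start of year` rewinds 2095-12-02 to 2095-01-01.
Applying '+221 days' to 2095-01-01: counting 221 days forward gives 2095-08-10.
`weekday 0` advances to the next Sunday; 2095-08-10 is a Wednesday, so it moves forward to 2095-08-14.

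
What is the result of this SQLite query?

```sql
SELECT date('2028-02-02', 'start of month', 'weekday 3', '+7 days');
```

`start of month` rewinds 2028-02-02 to 2028-02-01.
`weekday 3` advances to the next Wednesday; 2028-02-01 is a Tuesday, so it moves forward to 2028-02-02.
Advancing 7 more days within February lands on 2028-02-09.

2028-02-09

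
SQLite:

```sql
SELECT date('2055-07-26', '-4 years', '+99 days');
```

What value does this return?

2051-11-02

Adding -4 years to 2055-07-26 gives 2051-07-26.
Applying '+99 days' to 2051-07-26: counting 99 days forward gives 2051-11-02.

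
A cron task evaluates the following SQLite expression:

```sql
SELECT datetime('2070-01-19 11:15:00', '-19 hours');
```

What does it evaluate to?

-19 hours from 2070-01-19 11:15:00 is 2070-01-18 16:15:00 (crosses midnight).

2070-01-18 16:15:00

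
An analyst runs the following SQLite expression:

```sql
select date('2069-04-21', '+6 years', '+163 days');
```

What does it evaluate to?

2075-10-01

Adding +6 years to 2069-04-21 gives 2075-04-21.
Applying '+163 days' to 2075-04-21: counting 163 days forward gives 2075-10-01.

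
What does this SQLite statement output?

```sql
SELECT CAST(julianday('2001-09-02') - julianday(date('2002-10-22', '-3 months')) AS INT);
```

Adding -3 months to 2002-10-22 gives 2002-07-22.
28 days remain in September 2001 after the 2nd (30 − 2).
Full months from October 2001 through June 2002 contribute their day counts.
Then 22 days into July 2002.
Total: 28 + 31 + 30 + 31 + 31 + 28 + 31 + 30 + 31 + 30 + 22 = 323.
The subtraction is earlier − later, so the result is −323 → -323.

-323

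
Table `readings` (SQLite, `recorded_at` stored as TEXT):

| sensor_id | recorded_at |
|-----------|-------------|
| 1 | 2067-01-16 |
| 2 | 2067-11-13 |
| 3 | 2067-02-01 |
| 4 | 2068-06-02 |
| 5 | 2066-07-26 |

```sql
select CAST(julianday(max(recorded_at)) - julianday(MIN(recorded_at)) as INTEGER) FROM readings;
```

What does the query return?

MIN = 2066-07-26, MAX = 2068-06-02.
5 days remain in July 2066 after the 26th (31 − 26).
Full months from August 2066 through May 2068 contribute their day counts.
Then 2 days into June 2068.
Total: 5 + 31 + 30 + 31 + 30 + 31 + 31 + 28 + 31 + 30 + 31 + 30 + 31 + 31 + 30 + 31 + 30 + 31 + 31 + 29 + 31 + 30 + 31 + 2 = 677.

677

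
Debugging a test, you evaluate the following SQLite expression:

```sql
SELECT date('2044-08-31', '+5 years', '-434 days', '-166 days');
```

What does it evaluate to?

2048-01-09

Adding +5 years to 2044-08-31 gives 2049-08-31.
Applying '-434 days' to 2049-08-31: counting 434 days back gives 2048-06-23.
Applying '-166 days' to 2048-06-23: counting 166 days back gives 2048-01-09.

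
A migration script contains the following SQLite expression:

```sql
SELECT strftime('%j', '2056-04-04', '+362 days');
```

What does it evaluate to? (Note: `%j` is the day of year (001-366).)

091

First apply '+362 days': 2056-04-04 → 2057-04-01.
Day-of-year for 2057-04-01: days since 2057-01-01 inclusive = 91, zero-padded to 091.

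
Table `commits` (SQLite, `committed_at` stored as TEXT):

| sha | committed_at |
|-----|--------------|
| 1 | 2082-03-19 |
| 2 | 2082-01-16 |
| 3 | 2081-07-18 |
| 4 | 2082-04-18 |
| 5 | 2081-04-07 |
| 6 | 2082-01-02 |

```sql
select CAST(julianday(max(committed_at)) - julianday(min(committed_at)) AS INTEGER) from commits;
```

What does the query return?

376

MIN = 2081-04-07, MAX = 2082-04-18.
23 days remain in April 2081 after the 7th (30 − 7).
Full months from May 2081 through March 2082 contribute their day counts.
Then 18 days into April 2082.
Total: 23 + 31 + 30 + 31 + 31 + 30 + 31 + 30 + 31 + 31 + 28 + 31 + 18 = 376.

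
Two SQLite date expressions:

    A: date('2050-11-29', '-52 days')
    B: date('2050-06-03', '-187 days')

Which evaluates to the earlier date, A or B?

A = 2050-10-08.
B = 2049-11-28.
B is earlier.

B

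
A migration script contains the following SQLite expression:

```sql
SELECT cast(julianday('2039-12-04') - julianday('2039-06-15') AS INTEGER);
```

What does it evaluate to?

172

15 days remain in June 2039 after the 15th (30 − 15).
July 2039: 31 days.
August 2039: 31 days.
September 2039: 30 days.
October 2039: 31 days.
November 2039: 30 days.
Then 4 days into December 2039.
Total: 15 + 31 + 31 + 30 + 31 + 30 + 4 = 172.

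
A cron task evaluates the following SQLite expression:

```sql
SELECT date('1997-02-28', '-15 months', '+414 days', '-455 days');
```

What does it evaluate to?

1995-10-18

Adding -15 months to 1997-02-28 gives 1995-11-28.
Applying '+414 days' to 1995-11-28: counting 414 days forward gives 1997-01-15.
Applying '-455 days' to 1997-01-15: counting 455 days back gives 1995-10-18.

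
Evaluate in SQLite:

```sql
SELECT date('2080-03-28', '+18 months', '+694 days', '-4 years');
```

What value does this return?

2079-08-23

Adding +18 months to 2080-03-28 gives 2081-09-28.
Applying '+694 days' to 2081-09-28: counting 694 days forward gives 2083-08-23.
Adding -4 years to 2083-08-23 gives 2079-08-23.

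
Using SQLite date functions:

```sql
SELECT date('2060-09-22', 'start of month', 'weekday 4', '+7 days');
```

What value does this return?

`start of month` rewinds 2060-09-22 to 2060-09-01.
`weekday 4` advances to the next Thursday; 2060-09-01 is a Wednesday, so it moves forward to 2060-09-02.
Advancing 7 more days within September lands on 2060-09-09.

2060-09-09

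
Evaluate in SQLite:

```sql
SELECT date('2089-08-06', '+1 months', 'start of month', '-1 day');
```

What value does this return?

Adding +1 month to 2089-08-06 gives 2089-09-06.
`start of month` rewinds 2089-09-06 to 2089-09-01.
Going back 1 day from 2089-09-01 reaches 2089-08-31 (last day of August, 31 days).

2089-08-31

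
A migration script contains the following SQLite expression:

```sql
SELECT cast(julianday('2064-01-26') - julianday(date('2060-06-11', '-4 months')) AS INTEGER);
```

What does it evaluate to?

1445

Adding -4 months to 2060-06-11 gives 2060-02-11.
18 days remain in February 2060 after the 11th (29 − 11).
Full months from March 2060 through December 2063 contribute their day counts.
Then 26 days into January 2064.
Total: 18 + 31 + 30 + 31 + 30 + 31 + 31 + 30 + 31 + 30 + 31 + 31 + 28 + 31 + 30 + 31 + 30 + 31 + 31 + 30 + 31 + 30 + 31 + 31 + 28 + 31 + 30 + 31 + 30 + 31 + 31 + 30 + 31 + 30 + 31 + 31 + 28 + 31 + 30 + 31 + 30 + 31 + 31 + 30 + 31 + 30 + 31 + 26 = 1445.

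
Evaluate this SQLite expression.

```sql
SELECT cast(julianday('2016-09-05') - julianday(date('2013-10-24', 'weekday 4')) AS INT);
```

`weekday 4` advances to the next Thursday; 2013-10-24 is already a Thursday, so it stays at 2013-10-24.
7 days remain in October 2013 after the 24th (31 − 24).
Full months from November 2013 through August 2016 contribute their day counts.
Then 5 days into September 2016.
Total: 7 + 30 + 31 + 31 + 28 + 31 + 30 + 31 + 30 + 31 + 31 + 30 + 31 + 30 + 31 + 31 + 28 + 31 + 30 + 31 + 30 + 31 + 31 + 30 + 31 + 30 + 31 + 31 + 29 + 31 + 30 + 31 + 30 + 31 + 31 + 5 = 1047.

1047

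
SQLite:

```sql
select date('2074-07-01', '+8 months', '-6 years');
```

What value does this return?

Adding +8 months to 2074-07-01 gives 2075-03-01.
Adding -6 years to 2075-03-01 gives 2069-03-01.

2069-03-01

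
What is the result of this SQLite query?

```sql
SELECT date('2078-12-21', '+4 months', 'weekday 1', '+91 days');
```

2079-07-24

Adding +4 months to 2078-12-21 gives 2079-04-21.
`weekday 1` advances to the next Monday; 2079-04-21 is a Friday, so it moves forward to 2079-04-24.
Applying '+91 days' to 2079-04-24: counting 91 days forward gives 2079-07-24.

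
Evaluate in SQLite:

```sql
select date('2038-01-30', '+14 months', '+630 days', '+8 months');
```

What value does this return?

2041-08-19

Adding +14 months to 2038-01-30 gives 2039-03-30.
Applying '+630 days' to 2039-03-30: counting 630 days forward gives 2040-12-19.
Adding +8 months to 2040-12-19 gives 2041-08-19.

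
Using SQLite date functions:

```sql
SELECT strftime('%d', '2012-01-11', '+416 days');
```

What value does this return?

02

First apply '+416 days': 2012-01-11 → 2013-03-02.
`%d` extracts the 2-digit day of month: 02.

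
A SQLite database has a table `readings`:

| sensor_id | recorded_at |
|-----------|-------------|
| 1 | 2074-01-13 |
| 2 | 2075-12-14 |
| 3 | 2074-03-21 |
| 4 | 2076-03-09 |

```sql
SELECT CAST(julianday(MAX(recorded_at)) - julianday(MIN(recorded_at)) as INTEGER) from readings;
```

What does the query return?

MIN = 2074-01-13, MAX = 2076-03-09.
18 days remain in January 2074 after the 13th (31 − 13).
Full months from February 2074 through February 2076 contribute their day counts.
Then 9 days into March 2076.
Total: 18 + 28 + 31 + 30 + 31 + 30 + 31 + 31 + 30 + 31 + 30 + 31 + 31 + 28 + 31 + 30 + 31 + 30 + 31 + 31 + 30 + 31 + 30 + 31 + 31 + 29 + 9 = 786.

786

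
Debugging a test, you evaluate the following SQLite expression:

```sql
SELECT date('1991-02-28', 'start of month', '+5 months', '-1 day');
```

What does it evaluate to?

`start of month` rewinds 1991-02-28 to 1991-02-01.
Adding +5 months to 1991-02-01 gives 1991-07-01.
Going back 1 day from 1991-07-01 reaches 1991-06-30 (last day of June, 30 days).

1991-06-30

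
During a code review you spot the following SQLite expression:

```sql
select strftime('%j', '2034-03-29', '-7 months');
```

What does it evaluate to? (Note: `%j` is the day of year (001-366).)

241

First apply '-7 months': 2034-03-29 → 2033-08-29.
Day-of-year for 2033-08-29: days since 2033-01-01 inclusive = 241, zero-padded to 241.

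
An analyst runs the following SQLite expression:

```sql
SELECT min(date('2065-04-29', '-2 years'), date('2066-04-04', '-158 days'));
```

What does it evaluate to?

date('2065-04-29', '-2 years') → 2063-04-29.
date('2066-04-04', '-158 days') → 2065-10-28.
Earlier of the two is 2063-04-29.

2063-04-29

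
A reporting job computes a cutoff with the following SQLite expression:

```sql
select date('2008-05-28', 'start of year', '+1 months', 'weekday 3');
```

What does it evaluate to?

2008-02-06

`start of year` rewinds 2008-05-28 to 2008-01-01.
Adding +1 month to 2008-01-01 gives 2008-02-01.
`weekday 3` advances to the next Wednesday; 2008-02-01 is a Friday, so it moves forward to 2008-02-06.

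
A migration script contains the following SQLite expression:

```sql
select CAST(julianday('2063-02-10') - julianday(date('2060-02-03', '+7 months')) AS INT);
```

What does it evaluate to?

890

Adding +7 months to 2060-02-03 gives 2060-09-03.
27 days remain in September 2060 after the 3rd (30 − 3).
Full months from October 2060 through January 2063 contribute their day counts.
Then 10 days into February 2063.
Total: 27 + 31 + 30 + 31 + 31 + 28 + 31 + 30 + 31 + 30 + 31 + 31 + 30 + 31 + 30 + 31 + 31 + 28 + 31 + 30 + 31 + 30 + 31 + 31 + 30 + 31 + 30 + 31 + 31 + 10 = 890.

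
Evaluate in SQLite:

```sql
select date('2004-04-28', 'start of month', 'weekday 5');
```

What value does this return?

2004-04-02

`start of month` rewinds 2004-04-28 to 2004-04-01.
`weekday 5` advances to the next Friday; 2004-04-01 is a Thursday, so it moves forward to 2004-04-02.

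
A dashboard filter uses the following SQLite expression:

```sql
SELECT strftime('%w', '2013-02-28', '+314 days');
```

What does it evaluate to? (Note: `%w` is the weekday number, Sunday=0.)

First apply '+314 days': 2013-02-28 → 2014-01-08.
2014-01-08 is a Wednesday; with Sunday=0 that is 3.

3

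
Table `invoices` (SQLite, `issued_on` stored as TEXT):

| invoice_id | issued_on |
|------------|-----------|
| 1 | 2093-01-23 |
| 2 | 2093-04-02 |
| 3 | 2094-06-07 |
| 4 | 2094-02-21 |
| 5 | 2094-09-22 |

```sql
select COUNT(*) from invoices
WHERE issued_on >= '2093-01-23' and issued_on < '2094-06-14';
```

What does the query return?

Rows in [2093-01-23, 2094-06-14): 2093-01-23, 2093-04-02, 2094-06-07, 2094-02-21 → 4 rows.

4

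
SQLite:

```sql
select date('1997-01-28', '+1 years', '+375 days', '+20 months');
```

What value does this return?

2000-10-07

Adding +1 year to 1997-01-28 gives 1998-01-28.
Applying '+375 days' to 1998-01-28: counting 375 days forward gives 1999-02-07.
Adding +20 months to 1999-02-07 gives 2000-10-07.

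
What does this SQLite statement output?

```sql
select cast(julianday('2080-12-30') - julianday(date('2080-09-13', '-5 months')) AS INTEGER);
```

261

Adding -5 months to 2080-09-13 gives 2080-04-13.
17 days remain in April 2080 after the 13th (30 − 13).
Full months from May 2080 through November 2080 contribute their day counts.
Then 30 days into December 2080.
Total: 17 + 31 + 30 + 31 + 31 + 30 + 31 + 30 + 30 = 261.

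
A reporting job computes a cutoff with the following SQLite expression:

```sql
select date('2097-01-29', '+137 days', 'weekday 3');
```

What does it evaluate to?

2097-06-19

Applying '+137 days' to 2097-01-29: counting 137 days forward gives 2097-06-15.
`weekday 3` advances to the next Wednesday; 2097-06-15 is a Saturday, so it moves forward to 2097-06-19.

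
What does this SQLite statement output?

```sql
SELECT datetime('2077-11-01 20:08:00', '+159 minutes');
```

2077-11-01 22:47:00

159 minutes = 2h 39m; +159 minutes from 2077-11-01 20:08:00 is 2077-11-01 22:47:00.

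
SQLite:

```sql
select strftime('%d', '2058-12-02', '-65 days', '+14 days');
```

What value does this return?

12

First apply '-65 days', '+14 days': 2058-12-02 → 2058-10-12.
`%d` extracts the 2-digit day of month: 12.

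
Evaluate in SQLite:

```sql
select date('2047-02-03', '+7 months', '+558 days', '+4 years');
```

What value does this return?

2053-03-14

Adding +7 months to 2047-02-03 gives 2047-09-03.
Applying '+558 days' to 2047-09-03: counting 558 days forward gives 2049-03-14.
Adding +4 years to 2049-03-14 gives 2053-03-14.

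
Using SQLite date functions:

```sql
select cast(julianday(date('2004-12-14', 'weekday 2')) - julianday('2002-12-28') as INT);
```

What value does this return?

717

`weekday 2` advances to the next Tuesday; 2004-12-14 is already a Tuesday, so it stays at 2004-12-14.
3 days remain in December 2002 after the 28th (31 − 28).
Full months from January 2003 through November 2004 contribute their day counts.
Then 14 days into December 2004.
Total: 3 + 31 + 28 + 31 + 30 + 31 + 30 + 31 + 31 + 30 + 31 + 30 + 31 + 31 + 29 + 31 + 30 + 31 + 30 + 31 + 31 + 30 + 31 + 30 + 14 = 717.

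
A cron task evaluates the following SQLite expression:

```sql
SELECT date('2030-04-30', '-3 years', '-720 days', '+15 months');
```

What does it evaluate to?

Adding -3 years to 2030-04-30 gives 2027-04-30.
Applying '-720 days' to 2027-04-30: counting 720 days back gives 2025-05-10.
Adding +15 months to 2025-05-10 gives 2026-08-10.

2026-08-10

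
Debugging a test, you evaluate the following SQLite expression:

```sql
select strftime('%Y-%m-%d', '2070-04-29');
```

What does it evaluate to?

2070-04-29

`%Y-%m-%d` extracts the ISO date: 2070-04-29.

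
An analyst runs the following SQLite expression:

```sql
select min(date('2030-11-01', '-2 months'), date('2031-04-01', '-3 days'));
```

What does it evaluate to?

2030-09-01

date('2030-11-01', '-2 months') → 2030-09-01.
date('2031-04-01', '-3 days') → 2031-03-29.
Earlier of the two is 2030-09-01.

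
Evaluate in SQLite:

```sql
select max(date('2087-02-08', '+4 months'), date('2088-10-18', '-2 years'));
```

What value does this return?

2087-06-08

date('2087-02-08', '+4 months') → 2087-06-08.
date('2088-10-18', '-2 years') → 2086-10-18.
Later of the two is 2087-06-08.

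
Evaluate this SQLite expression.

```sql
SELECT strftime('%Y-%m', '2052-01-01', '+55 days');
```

First apply '+55 days': 2052-01-01 → 2052-02-25.
`%Y-%m` extracts the year-month: 2052-02.

2052-02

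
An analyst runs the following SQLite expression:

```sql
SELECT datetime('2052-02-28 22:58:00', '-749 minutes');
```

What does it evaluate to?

749 minutes = 12h 29m; -749 minutes from 2052-02-28 22:58:00 is 2052-02-28 10:29:00.

2052-02-28 10:29:00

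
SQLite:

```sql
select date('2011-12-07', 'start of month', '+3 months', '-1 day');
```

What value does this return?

`start of month` rewinds 2011-12-07 to 2011-12-01.
Adding +3 months to 2011-12-01 gives 2012-03-01.
Going back 1 day from 2012-03-01 reaches 2012-02-29 (last day of February, 29 days).

2012-02-29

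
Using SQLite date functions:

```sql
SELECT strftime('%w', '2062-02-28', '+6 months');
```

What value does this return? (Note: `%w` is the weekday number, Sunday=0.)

First apply '+6 months': 2062-02-28 → 2062-08-28.
2062-08-28 is a Monday; with Sunday=0 that is 1.

1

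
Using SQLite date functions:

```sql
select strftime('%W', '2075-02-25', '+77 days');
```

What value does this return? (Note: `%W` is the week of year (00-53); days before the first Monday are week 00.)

19

First apply '+77 days': 2075-02-25 → 2075-05-13.
2075-05-13 is a Monday. SQLite's %W counts Mondays since the year started; the result is 19.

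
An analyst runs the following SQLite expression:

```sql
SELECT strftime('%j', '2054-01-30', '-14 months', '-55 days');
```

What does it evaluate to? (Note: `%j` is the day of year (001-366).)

280

First apply '-14 months', '-55 days': 2054-01-30 → 2052-10-06.
Day-of-year for 2052-10-06: days since 2052-01-01 inclusive = 280, zero-padded to 280.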